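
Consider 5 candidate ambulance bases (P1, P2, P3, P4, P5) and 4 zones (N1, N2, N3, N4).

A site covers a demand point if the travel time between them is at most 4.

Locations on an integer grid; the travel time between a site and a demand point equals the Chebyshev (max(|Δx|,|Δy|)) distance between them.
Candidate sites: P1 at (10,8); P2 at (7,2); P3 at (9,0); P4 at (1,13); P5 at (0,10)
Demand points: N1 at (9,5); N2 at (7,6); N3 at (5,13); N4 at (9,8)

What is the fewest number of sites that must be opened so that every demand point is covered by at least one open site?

2

Coverage sets (demand points within 4 of each site):
  P1: {N1, N2, N4}
  P2: {N1, N2}
  P3: {}
  P4: {N3}
  P5: {}
No single site covers all 4 demand points.
But {P1, P4} covers everything, so the minimum is 2.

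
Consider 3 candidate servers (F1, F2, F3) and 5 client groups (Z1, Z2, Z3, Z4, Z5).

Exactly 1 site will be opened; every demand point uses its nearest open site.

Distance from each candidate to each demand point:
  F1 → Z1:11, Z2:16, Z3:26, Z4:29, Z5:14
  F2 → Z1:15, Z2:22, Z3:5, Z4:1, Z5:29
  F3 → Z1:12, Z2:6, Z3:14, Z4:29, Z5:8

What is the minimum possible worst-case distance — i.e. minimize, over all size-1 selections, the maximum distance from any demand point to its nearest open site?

Open {F1}.
  Farthest demand point is Z4 at distance 29 (to F1); all others are ≤ 29.
With {F2} the worst case is 29.
With {F3} the worst case is 29.
No size-1 selection achieves below 29.

29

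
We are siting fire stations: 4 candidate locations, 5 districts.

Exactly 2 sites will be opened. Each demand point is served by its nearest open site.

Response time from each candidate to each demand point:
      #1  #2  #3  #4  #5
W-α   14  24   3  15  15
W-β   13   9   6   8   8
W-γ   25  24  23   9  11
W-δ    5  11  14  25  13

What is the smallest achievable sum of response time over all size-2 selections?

Open {W-β, W-δ}.
  #1→W-δ 5, #2→W-β 9, #3→W-β 6, #4→W-β 8, #5→W-β 8  ⇒ total 36.
Compare {W-α, W-β}: total 41.
Compare {W-β, W-γ}: total 44.
No size-2 selection does better; minimum is 36.

36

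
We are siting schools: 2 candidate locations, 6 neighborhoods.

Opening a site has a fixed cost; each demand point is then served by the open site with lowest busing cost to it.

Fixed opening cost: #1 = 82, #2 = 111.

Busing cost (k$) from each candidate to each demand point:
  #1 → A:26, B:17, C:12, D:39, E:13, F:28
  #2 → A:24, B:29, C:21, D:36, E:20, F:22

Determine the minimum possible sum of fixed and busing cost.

Open {#1}: assign each demand point to its cheapest open site.
  A→#1 26, B→#1 17, C→#1 12, D→#1 39, E→#1 13, F→#1 28
  busing cost 135, fixed 82 → total 217.
Compare {#2}: busing cost 152 + fixed 111 = 263.
Compare {#1, #2}: busing cost 124 + fixed 193 = 317.

217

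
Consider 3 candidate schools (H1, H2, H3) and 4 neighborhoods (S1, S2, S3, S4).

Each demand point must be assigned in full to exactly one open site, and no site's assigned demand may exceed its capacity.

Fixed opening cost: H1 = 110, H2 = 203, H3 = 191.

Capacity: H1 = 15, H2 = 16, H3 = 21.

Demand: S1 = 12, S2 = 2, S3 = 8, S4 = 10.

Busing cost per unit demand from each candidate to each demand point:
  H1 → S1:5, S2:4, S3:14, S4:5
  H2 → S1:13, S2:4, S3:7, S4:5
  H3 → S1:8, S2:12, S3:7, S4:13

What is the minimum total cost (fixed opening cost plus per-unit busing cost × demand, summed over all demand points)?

511

Open {H1, H3}; cheapest assignment that respects the capacities:
  H1 (cap 15, load 12): S2, S4 — cost 2×4 + 10×5 = 58
  H3 (cap 21, load 20): S1, S3 — cost 12×8 + 8×7 = 152
  Shipping 210, fixed 301 → total 511.
  Any other capacity-feasible assignment to {H1, H3} ships for at least 210.
Compare {H2, H3}: its best feasible assignment gives total 604.
Compare {H1, H2, H3}: its best feasible assignment gives total 678.
Every other set of open sites that can feasibly serve all demand totals ≥ 604 even under its best assignment. Minimum: 511.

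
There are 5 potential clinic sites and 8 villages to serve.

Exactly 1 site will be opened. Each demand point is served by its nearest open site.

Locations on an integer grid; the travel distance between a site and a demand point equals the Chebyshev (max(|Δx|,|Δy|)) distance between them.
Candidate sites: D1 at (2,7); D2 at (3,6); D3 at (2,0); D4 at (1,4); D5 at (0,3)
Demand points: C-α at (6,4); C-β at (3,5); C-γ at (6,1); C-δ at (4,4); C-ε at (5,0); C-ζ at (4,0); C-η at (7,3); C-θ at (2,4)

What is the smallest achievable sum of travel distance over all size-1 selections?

29

Open {D2}.
  C-α→D2 3, C-β→D2 1, C-γ→D2 5, C-δ→D2 2, C-ε→D2 6, C-ζ→D2 6, C-η→D2 4, C-θ→D2 2  ⇒ total 29.
Compare {D4}: total 30.
Compare {D3}: total 31.
No size-1 selection does better; minimum is 29.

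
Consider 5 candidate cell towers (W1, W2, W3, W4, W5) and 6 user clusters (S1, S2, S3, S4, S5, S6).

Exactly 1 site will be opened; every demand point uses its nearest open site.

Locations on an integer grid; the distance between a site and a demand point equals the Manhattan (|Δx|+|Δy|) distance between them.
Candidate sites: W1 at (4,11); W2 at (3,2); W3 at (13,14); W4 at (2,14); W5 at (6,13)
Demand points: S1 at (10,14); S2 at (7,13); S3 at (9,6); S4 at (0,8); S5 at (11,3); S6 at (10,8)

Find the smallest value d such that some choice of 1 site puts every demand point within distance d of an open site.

Open {W1}.
  Farthest demand point is S5 at distance 15 (to W1); all others are ≤ 15.
With {W5} the worst case is 15.
With {W2} the worst case is 19.
No size-1 selection achieves below 15.

15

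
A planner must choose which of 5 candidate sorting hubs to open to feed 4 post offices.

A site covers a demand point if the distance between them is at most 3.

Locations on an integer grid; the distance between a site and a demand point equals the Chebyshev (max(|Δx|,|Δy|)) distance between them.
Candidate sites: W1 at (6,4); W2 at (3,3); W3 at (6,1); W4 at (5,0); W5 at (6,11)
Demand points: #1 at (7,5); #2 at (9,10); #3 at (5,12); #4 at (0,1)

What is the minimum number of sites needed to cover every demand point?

3

Coverage sets (demand points within 3 of each site):
  W1: {#1}
  W2: {#4}
  W3: {}
  W4: {}
  W5: {#2, #3}
No 2 sites suffice: every size-2 union leaves at least one demand point uncovered.
But {W1, W2, W5} covers everything, so the minimum is 3.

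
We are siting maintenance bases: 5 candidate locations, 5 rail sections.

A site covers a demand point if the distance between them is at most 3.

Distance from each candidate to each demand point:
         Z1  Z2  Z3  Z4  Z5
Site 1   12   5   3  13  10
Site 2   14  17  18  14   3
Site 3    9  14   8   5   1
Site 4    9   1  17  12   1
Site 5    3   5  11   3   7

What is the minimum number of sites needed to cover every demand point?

3

Coverage sets (demand points within 3 of each site):
  Site 1: {Z3}
  Site 2: {Z5}
  Site 3: {Z5}
  Site 4: {Z2, Z5}
  Site 5: {Z1, Z4}
No 2 sites suffice: every size-2 union leaves at least one demand point uncovered.
But {Site 1, Site 4, Site 5} covers everything, so the minimum is 3.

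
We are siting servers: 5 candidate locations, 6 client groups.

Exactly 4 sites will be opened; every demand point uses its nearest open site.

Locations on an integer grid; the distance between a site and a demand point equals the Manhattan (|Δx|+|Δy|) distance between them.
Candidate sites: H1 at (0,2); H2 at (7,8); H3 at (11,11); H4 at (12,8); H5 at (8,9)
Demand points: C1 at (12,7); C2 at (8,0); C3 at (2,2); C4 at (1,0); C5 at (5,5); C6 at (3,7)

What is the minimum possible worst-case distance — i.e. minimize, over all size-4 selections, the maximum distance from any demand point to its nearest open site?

Open {H1, H2, H3, H4}.
  Farthest demand point is C2 at distance 9 (to H2); all others are ≤ 9.
With {H1, H2, H3, H5} the worst case is 9.
With {H1, H2, H4, H5} the worst case is 9.
No size-4 selection achieves below 9.

9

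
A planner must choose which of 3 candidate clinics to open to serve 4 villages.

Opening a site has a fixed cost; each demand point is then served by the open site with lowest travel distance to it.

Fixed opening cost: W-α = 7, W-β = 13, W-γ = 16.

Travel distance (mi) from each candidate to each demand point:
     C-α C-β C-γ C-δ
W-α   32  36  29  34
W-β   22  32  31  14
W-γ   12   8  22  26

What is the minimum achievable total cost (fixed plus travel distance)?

Open {W-γ}: assign each demand point to its cheapest open site.
  C-α→W-γ 12, C-β→W-γ 8, C-γ→W-γ 22, C-δ→W-γ 26
  travel distance 68, fixed 16 → total 84.
Compare {W-β, W-γ}: travel distance 56 + fixed 29 = 85.
Compare {W-α, W-γ}: travel distance 68 + fixed 23 = 91.
Compare {W-α, W-β, W-γ}: travel distance 56 + fixed 36 = 92.
All other subsets cost ≥ 85. Minimum total cost: 84.

84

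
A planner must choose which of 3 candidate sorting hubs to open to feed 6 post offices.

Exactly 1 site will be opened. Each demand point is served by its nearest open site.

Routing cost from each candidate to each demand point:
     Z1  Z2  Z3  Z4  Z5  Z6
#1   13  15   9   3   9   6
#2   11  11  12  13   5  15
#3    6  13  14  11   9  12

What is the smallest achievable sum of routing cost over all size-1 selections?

55

Open {#1}.
  Z1→#1 13, Z2→#1 15, Z3→#1 9, Z4→#1 3, Z5→#1 9, Z6→#1 6  ⇒ total 55.
Compare {#3}: total 65.
Compare {#2}: total 67.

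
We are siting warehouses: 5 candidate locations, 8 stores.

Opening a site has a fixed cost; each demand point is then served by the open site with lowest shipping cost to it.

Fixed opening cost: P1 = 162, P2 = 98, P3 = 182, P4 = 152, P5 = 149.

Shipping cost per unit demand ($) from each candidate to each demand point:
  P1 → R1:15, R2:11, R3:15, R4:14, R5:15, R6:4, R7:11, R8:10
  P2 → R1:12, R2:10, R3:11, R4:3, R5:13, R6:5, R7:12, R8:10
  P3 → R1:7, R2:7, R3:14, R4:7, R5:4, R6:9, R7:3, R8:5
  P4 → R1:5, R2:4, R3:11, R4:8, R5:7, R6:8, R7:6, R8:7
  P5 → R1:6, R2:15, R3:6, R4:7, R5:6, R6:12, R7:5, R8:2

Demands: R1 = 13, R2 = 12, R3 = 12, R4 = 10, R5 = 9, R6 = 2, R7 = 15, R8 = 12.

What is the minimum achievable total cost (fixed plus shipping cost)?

Open {P2, P5}: assign each demand point to its cheapest open site.
  R1→P5 13×6=78, R2→P2 12×10=120, R3→P5 12×6=72, R4→P2 10×3=30, R5→P5 9×6=54, R6→P2 2×5=10, R7→P5 15×5=75, R8→P5 12×2=24
  shipping cost 463, fixed 247 → total 710.
Compare {P4, P5}: shipping cost 424 + fixed 301 = 725.
Compare {P5}: shipping cost 577 + fixed 149 = 726.
Compare {P4}: shipping cost 578 + fixed 152 = 730.
All other subsets cost ≥ 725. Minimum total cost: 710.

710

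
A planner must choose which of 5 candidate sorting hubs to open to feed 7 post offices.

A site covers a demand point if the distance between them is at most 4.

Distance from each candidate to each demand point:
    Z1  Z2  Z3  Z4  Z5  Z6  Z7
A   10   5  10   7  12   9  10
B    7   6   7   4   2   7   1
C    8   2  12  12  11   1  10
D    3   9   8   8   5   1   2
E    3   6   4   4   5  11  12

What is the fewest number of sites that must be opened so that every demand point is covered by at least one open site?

Coverage sets (demand points within 4 of each site):
  A: {}
  B: {Z4, Z5, Z7}
  C: {Z2, Z6}
  D: {Z1, Z6, Z7}
  E: {Z1, Z3, Z4}
No 2 sites suffice: every size-2 union leaves at least one demand point uncovered.
But {B, C, E} covers everything, so the minimum is 3.

3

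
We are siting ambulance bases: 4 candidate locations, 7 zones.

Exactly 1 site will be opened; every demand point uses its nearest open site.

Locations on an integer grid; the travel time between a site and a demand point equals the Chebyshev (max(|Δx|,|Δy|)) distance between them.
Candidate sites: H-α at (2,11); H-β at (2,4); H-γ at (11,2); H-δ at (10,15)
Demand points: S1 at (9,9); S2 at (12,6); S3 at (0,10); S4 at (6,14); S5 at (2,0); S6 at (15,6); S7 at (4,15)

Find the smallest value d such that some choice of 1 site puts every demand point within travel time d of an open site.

13

Open {H-α}.
  Farthest demand point is S6 at travel time 13 (to H-α); all others are ≤ 13.
With {H-β} the worst case is 13.
With {H-γ} the worst case is 13.
No size-1 selection achieves below 13.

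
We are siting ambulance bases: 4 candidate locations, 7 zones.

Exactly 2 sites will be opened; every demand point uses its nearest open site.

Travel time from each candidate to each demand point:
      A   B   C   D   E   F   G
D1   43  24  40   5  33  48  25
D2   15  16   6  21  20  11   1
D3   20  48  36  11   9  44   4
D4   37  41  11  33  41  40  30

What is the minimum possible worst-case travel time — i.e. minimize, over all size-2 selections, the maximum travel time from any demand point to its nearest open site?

16

Open {D2, D3}.
  Farthest demand point is B at travel time 16 (to D2); all others are ≤ 16.
With {D1, D2} the worst case is 20.
With {D2, D4} the worst case is 21.
No size-2 selection achieves below 16.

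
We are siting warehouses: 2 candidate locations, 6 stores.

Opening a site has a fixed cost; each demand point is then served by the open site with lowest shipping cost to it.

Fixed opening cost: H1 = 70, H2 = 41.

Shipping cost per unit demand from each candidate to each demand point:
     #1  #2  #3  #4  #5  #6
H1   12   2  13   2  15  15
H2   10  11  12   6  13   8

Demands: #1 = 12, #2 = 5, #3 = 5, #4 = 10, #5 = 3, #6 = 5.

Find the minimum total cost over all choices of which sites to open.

400

Open {H1, H2}: assign each demand point to its cheapest open site.
  #1→H2 12×10=120, #2→H1 5×2=10, #3→H2 5×12=60, #4→H1 10×2=20, #5→H2 3×13=39, #6→H2 5×8=40
  shipping cost 289, fixed 111 → total 400.
Compare {H2}: shipping cost 374 + fixed 41 = 415.
Compare {H1}: shipping cost 359 + fixed 70 = 429.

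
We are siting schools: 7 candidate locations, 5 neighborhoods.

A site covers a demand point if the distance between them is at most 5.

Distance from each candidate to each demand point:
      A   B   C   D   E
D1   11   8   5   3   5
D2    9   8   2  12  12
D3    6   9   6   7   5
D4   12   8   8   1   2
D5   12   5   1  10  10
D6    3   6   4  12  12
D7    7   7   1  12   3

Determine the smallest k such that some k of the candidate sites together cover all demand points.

Coverage sets (demand points within 5 of each site):
  D1: {C, D, E}
  D2: {C}
  D3: {E}
  D4: {D, E}
  D5: {B, C}
  D6: {A, C}
  D7: {C, E}
No 2 sites suffice: every size-2 union leaves at least one demand point uncovered.
But {D1, D5, D6} covers everything, so the minimum is 3.

3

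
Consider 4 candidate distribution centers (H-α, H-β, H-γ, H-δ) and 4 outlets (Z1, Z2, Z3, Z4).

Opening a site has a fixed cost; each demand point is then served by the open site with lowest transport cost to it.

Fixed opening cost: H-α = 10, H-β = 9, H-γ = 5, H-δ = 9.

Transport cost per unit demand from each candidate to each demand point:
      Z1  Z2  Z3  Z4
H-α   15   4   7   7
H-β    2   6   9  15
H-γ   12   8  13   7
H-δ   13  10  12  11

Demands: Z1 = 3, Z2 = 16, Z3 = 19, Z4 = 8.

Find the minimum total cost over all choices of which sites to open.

278

Open {H-α, H-β}: assign each demand point to its cheapest open site.
  Z1→H-β 3×2=6, Z2→H-α 16×4=64, Z3→H-α 19×7=133, Z4→H-α 8×7=56
  transport cost 259, fixed 19 → total 278.
Compare {H-α, H-β, H-γ}: transport cost 259 + fixed 24 = 283.
Compare {H-α, H-β, H-δ}: transport cost 259 + fixed 28 = 287.
Compare {H-α, H-β, H-γ, H-δ}: transport cost 259 + fixed 33 = 292.
All other subsets cost ≥ 283. Minimum total cost: 278.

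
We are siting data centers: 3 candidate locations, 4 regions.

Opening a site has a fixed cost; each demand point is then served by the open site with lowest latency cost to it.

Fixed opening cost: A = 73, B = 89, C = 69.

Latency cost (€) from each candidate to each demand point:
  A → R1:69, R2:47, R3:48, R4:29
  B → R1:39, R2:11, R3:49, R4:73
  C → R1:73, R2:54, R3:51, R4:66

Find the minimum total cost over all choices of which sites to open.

Open {B}: assign each demand point to its cheapest open site.
  R1→B 39, R2→B 11, R3→B 49, R4→B 73
  latency cost 172, fixed 89 → total 261.
Compare {A}: latency cost 193 + fixed 73 = 266.
Compare {A, B}: latency cost 127 + fixed 162 = 289.
Compare {C}: latency cost 244 + fixed 69 = 313.
All other subsets cost ≥ 266. Minimum total cost: 261.

261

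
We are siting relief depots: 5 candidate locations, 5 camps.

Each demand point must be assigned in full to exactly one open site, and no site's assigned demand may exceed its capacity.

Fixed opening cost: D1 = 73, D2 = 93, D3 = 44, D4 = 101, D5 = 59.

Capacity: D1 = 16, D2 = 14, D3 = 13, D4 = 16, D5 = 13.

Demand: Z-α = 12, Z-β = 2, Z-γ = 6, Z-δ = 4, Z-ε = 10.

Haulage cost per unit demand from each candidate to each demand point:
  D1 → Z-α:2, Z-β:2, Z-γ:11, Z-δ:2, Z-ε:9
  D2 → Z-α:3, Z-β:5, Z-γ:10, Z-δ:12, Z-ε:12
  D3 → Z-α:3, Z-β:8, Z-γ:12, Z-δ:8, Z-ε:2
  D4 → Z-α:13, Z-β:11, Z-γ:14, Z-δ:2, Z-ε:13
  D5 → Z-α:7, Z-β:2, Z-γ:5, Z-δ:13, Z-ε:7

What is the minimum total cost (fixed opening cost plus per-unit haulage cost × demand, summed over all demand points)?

262

Open {D1, D3, D5}; cheapest assignment that respects the capacities:
  D1 (cap 16, load 16): Z-α, Z-δ — cost 12×2 + 4×2 = 32
  D3 (cap 13, load 10): Z-ε — cost 10×2 = 20
  D5 (cap 13, load 8): Z-β, Z-γ — cost 2×2 + 6×5 = 34
  Shipping 86, fixed 176 → total 262.
  Any other capacity-feasible assignment to {D1, D3, D5} ships for at least 86.
Compare {D1, D2, D3}: its best feasible assignment gives total 332.
Compare {D2, D3, D5}: its best feasible assignment gives total 338.
Every other set of open sites that can feasibly serve all demand totals ≥ 332 even under its best assignment. Minimum: 262.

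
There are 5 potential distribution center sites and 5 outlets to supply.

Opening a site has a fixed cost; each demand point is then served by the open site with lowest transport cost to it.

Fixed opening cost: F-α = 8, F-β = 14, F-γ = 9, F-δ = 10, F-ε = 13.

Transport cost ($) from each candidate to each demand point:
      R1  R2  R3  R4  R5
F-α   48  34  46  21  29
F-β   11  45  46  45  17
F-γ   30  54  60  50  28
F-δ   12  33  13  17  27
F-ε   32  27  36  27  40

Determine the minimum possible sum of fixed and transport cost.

Open {F-δ}: assign each demand point to its cheapest open site.
  R1→F-δ 12, R2→F-δ 33, R3→F-δ 13, R4→F-δ 17, R5→F-δ 27
  transport cost 102, fixed 10 → total 112.
Compare {F-β, F-δ}: transport cost 91 + fixed 24 = 115.
Compare {F-δ, F-ε}: transport cost 96 + fixed 23 = 119.
Compare {F-α, F-δ}: transport cost 102 + fixed 18 = 120.
All other subsets cost ≥ 115. Minimum total cost: 112.

112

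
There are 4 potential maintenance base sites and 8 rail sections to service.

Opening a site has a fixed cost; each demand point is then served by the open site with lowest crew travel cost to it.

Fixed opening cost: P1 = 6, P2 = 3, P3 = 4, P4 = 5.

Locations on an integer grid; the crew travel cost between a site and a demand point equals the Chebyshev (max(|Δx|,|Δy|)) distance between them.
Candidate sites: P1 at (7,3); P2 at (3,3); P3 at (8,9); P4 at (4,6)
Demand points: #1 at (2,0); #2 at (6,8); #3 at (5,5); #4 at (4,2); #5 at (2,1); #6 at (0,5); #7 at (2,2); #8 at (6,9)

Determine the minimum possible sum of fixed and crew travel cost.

Open {P2, P3}: assign each demand point to its cheapest open site.
  #1→P2 3, #2→P3 2, #3→P2 2, #4→P2 1, #5→P2 2, #6→P2 3, #7→P2 1, #8→P3 2
  crew travel cost 16, fixed 7 → total 23.
Compare {P2, P4}: crew travel cost 16 + fixed 8 = 24.
Compare {P2}: crew travel cost 23 + fixed 3 = 26.
Compare {P2, P3, P4}: crew travel cost 15 + fixed 12 = 27.
All other subsets cost ≥ 24. Minimum total cost: 23.

23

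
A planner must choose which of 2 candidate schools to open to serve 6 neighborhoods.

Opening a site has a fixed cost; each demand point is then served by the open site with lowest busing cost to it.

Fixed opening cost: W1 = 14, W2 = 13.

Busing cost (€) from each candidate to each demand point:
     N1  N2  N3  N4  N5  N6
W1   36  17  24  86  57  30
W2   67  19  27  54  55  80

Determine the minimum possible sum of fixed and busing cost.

243

Open {W1, W2}: assign each demand point to its cheapest open site.
  N1→W1 36, N2→W1 17, N3→W1 24, N4→W2 54, N5→W2 55, N6→W1 30
  busing cost 216, fixed 27 → total 243.
Compare {W1}: busing cost 250 + fixed 14 = 264.
Compare {W2}: busing cost 302 + fixed 13 = 315.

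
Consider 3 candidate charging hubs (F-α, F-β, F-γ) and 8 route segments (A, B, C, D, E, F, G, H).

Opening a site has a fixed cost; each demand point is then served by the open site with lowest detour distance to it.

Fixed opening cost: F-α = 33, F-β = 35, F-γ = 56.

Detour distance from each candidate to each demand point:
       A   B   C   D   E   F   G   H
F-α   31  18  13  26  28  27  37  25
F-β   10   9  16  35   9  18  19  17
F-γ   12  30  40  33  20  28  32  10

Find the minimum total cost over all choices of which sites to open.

Open {F-β}: assign each demand point to its cheapest open site.
  A→F-β 10, B→F-β 9, C→F-β 16, D→F-β 35, E→F-β 9, F→F-β 18, G→F-β 19, H→F-β 17
  detour distance 133, fixed 35 → total 168.
Compare {F-α, F-β}: detour distance 121 + fixed 68 = 189.
Compare {F-β, F-γ}: detour distance 124 + fixed 91 = 215.
Compare {F-α}: detour distance 205 + fixed 33 = 238.
All other subsets cost ≥ 189. Minimum total cost: 168.

168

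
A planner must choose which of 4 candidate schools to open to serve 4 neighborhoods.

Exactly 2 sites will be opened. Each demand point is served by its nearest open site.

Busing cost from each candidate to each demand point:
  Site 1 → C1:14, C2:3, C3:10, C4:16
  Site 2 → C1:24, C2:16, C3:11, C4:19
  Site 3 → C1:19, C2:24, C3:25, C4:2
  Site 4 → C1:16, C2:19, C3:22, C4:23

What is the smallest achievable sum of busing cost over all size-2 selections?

29

Open {Site 1, Site 3}.
  C1→Site 1 14, C2→Site 1 3, C3→Site 1 10, C4→Site 3 2  ⇒ total 29.
Compare {Site 1, Site 2}: total 43.
Compare {Site 1, Site 4}: total 43.
No size-2 selection does better; minimum is 29.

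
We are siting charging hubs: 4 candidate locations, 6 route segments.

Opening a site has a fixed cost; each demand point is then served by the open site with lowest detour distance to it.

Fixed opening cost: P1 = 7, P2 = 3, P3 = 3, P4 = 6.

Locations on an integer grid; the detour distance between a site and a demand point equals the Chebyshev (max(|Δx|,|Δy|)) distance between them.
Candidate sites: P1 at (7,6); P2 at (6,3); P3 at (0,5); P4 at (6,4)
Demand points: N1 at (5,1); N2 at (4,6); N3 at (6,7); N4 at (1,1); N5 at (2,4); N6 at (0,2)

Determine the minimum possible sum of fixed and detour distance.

Open {P2, P3}: assign each demand point to its cheapest open site.
  N1→P2 2, N2→P2 3, N3→P2 4, N4→P3 4, N5→P3 2, N6→P3 3
  detour distance 18, fixed 6 → total 24.
Compare {P3, P4}: detour distance 17 + fixed 9 = 26.
Compare {P2}: detour distance 24 + fixed 3 = 27.
Compare {P3}: detour distance 24 + fixed 3 = 27.
All other subsets cost ≥ 26. Minimum total cost: 24.

24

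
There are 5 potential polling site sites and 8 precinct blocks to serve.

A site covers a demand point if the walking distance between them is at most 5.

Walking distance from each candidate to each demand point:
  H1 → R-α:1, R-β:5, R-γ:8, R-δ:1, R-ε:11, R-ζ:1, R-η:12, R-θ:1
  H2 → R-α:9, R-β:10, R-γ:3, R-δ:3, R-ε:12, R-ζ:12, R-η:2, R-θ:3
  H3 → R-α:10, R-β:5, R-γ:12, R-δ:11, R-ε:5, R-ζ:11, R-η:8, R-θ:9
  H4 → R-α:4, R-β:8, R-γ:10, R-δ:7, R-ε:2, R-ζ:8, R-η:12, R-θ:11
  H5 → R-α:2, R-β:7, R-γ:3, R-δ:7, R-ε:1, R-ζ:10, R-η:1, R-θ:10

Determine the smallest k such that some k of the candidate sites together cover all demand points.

Coverage sets (demand points within 5 of each site):
  H1: {R-α, R-β, R-δ, R-ζ, R-θ}
  H2: {R-γ, R-δ, R-η, R-θ}
  H3: {R-β, R-ε}
  H4: {R-α, R-ε}
  H5: {R-α, R-γ, R-ε, R-η}
No single site covers all 8 demand points.
But {H1, H5} covers everything, so the minimum is 2.

2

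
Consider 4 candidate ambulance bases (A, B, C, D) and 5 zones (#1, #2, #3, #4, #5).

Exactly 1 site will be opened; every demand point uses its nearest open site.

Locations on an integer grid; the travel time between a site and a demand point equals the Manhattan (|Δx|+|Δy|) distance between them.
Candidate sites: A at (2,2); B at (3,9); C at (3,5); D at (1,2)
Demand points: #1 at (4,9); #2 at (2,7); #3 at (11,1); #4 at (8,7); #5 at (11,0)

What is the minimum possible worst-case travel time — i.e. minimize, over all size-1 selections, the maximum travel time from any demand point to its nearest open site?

Open {A}.
  Farthest demand point is #4 at travel time 11 (to A); all others are ≤ 11.
With {D} the worst case is 12.
With {C} the worst case is 13.
No size-1 selection achieves below 11.

11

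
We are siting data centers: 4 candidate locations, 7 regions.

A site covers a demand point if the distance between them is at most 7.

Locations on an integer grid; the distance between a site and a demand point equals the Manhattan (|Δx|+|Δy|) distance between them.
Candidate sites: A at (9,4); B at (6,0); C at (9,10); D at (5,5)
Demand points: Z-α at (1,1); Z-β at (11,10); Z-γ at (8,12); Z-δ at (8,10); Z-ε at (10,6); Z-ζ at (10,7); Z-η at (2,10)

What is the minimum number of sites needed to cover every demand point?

2

Coverage sets (demand points within 7 of each site):
  A: {Z-δ, Z-ε, Z-ζ}
  B: {Z-α}
  C: {Z-β, Z-γ, Z-δ, Z-ε, Z-ζ, Z-η}
  D: {Z-ε, Z-ζ}
No single site covers all 7 demand points.
But {B, C} covers everything, so the minimum is 2.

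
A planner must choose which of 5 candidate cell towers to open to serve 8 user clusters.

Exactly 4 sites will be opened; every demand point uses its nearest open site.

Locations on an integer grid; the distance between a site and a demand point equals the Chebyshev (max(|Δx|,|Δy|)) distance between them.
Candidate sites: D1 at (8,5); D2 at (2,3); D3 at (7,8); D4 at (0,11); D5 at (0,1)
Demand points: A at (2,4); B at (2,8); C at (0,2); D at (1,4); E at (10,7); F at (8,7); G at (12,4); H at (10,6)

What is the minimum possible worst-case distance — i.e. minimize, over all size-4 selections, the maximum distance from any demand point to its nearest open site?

4

Open {D1, D2, D3, D4}.
  Farthest demand point is G at distance 4 (to D1); all others are ≤ 4.
With {D1, D2, D4, D5} the worst case is 4.
With {D1, D3, D4, D5} the worst case is 4.
No size-4 selection achieves below 4.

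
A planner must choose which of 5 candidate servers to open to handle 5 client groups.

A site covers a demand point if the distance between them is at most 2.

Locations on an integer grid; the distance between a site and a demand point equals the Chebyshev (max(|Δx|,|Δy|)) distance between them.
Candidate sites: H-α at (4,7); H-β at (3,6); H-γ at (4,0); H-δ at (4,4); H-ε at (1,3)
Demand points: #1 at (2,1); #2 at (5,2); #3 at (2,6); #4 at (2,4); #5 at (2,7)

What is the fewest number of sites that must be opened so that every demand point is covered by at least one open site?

Coverage sets (demand points within 2 of each site):
  H-α: {#3, #5}
  H-β: {#3, #4, #5}
  H-γ: {#1, #2}
  H-δ: {#2, #3, #4}
  H-ε: {#1, #4}
No single site covers all 5 demand points.
But {H-β, H-γ} covers everything, so the minimum is 2.

2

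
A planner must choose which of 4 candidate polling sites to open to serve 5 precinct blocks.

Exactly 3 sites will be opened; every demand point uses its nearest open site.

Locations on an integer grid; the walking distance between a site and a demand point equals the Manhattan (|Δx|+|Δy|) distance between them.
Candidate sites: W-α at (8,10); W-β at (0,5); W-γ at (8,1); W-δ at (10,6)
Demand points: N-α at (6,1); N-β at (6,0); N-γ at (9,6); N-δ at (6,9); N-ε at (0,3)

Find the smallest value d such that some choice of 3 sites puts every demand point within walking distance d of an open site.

Open {W-α, W-β, W-γ}.
  Farthest demand point is N-γ at walking distance 5 (to W-α); all others are ≤ 5.
With {W-β, W-γ, W-δ} the worst case is 7.
With {W-α, W-β, W-δ} the worst case is 10.
No size-3 selection achieves below 5.

5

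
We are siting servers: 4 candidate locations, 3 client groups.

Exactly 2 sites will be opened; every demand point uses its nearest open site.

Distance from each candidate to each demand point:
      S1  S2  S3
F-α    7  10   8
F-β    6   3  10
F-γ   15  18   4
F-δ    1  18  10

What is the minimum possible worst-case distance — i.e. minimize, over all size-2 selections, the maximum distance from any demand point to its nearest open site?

6

Open {F-β, F-γ}.
  Farthest demand point is S1 at distance 6 (to F-β); all others are ≤ 6.
With {F-α, F-β} the worst case is 8.
With {F-α, F-γ} the worst case is 10.
No size-2 selection achieves below 6.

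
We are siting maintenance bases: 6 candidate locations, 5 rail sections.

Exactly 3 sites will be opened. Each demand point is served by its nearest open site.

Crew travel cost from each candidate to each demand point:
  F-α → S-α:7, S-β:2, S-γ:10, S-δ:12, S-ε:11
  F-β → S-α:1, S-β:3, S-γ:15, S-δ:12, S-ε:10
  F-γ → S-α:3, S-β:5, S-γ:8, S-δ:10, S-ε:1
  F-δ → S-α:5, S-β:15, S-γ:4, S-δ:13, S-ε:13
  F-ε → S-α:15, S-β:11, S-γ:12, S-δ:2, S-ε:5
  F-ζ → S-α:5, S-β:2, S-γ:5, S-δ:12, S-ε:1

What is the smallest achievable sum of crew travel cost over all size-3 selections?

Open {F-β, F-ε, F-ζ}.
  S-α→F-β 1, S-β→F-ζ 2, S-γ→F-ζ 5, S-δ→F-ε 2, S-ε→F-ζ 1  ⇒ total 11.
Compare {F-γ, F-ε, F-ζ}: total 13.
Compare {F-δ, F-ε, F-ζ}: total 14.
No size-3 selection does better; minimum is 11.

11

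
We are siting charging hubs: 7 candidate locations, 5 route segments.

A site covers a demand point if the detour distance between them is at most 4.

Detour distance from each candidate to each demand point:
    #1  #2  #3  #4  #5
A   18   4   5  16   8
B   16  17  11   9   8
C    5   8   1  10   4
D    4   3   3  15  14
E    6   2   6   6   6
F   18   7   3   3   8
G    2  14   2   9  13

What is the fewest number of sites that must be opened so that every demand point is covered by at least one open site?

3

Coverage sets (demand points within 4 of each site):
  A: {#2}
  B: {}
  C: {#3, #5}
  D: {#1, #2, #3}
  E: {#2}
  F: {#3, #4}
  G: {#1, #3}
No 2 sites suffice: every size-2 union leaves at least one demand point uncovered.
But {C, D, F} covers everything, so the minimum is 3.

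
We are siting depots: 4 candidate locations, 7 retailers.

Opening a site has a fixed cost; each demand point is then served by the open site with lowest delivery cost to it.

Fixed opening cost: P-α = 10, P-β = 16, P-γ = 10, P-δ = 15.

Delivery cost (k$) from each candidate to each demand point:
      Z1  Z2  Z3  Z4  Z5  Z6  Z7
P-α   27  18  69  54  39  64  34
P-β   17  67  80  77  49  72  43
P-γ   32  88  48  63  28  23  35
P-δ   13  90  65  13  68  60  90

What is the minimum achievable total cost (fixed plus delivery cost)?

212

Open {P-α, P-γ, P-δ}: assign each demand point to its cheapest open site.
  Z1→P-δ 13, Z2→P-α 18, Z3→P-γ 48, Z4→P-δ 13, Z5→P-γ 28, Z6→P-γ 23, Z7→P-α 34
  delivery cost 177, fixed 35 → total 212.
Compare {P-α, P-β, P-γ, P-δ}: delivery cost 177 + fixed 51 = 228.
Compare {P-α, P-γ}: delivery cost 232 + fixed 20 = 252.
Compare {P-α, P-β, P-γ}: delivery cost 222 + fixed 36 = 258.
All other subsets cost ≥ 228. Minimum total cost: 212.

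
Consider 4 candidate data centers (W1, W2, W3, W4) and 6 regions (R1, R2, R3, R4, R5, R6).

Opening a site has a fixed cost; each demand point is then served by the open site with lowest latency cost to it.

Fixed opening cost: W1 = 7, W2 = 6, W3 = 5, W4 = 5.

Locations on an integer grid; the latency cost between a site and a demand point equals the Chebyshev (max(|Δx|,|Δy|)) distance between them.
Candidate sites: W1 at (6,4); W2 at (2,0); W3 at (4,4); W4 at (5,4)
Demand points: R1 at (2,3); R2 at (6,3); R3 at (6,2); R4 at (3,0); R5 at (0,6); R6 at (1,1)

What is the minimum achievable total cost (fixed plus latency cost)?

Open {W3}: assign each demand point to its cheapest open site.
  R1→W3 2, R2→W3 2, R3→W3 2, R4→W3 4, R5→W3 4, R6→W3 3
  latency cost 17, fixed 5 → total 22.
Compare {W2, W3}: latency cost 12 + fixed 11 = 23.
Compare {W4}: latency cost 19 + fixed 5 = 24.
Compare {W2, W4}: latency cost 13 + fixed 11 = 24.
All other subsets cost ≥ 23. Minimum total cost: 22.

22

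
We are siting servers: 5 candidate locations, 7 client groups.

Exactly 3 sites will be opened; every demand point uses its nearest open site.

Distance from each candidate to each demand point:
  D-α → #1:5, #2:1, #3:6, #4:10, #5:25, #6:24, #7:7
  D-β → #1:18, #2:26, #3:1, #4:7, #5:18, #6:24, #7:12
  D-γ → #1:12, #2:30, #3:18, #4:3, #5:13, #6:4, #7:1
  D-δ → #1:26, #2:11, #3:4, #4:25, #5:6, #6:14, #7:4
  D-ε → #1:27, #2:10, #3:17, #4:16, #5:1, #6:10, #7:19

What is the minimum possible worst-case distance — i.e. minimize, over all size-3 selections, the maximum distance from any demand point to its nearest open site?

6

Open {D-α, D-γ, D-δ}.
  Farthest demand point is #5 at distance 6 (to D-δ); all others are ≤ 6.
With {D-α, D-γ, D-ε} the worst case is 6.
With {D-α, D-β, D-ε} the worst case is 10.
No size-3 selection achieves below 6.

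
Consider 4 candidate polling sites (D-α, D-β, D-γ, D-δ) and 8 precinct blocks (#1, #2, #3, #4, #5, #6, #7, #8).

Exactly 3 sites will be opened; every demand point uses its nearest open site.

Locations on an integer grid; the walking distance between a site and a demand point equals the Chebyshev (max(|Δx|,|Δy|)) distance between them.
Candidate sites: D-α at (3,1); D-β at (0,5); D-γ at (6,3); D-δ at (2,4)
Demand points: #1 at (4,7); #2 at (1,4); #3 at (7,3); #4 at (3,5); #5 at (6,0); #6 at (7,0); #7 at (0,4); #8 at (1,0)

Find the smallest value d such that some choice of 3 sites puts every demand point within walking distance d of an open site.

3

Open {D-α, D-γ, D-δ}.
  Farthest demand point is #1 at walking distance 3 (to D-δ); all others are ≤ 3.
With {D-α, D-β, D-γ} the worst case is 4.
With {D-α, D-β, D-δ} the worst case is 4.
No size-3 selection achieves below 3.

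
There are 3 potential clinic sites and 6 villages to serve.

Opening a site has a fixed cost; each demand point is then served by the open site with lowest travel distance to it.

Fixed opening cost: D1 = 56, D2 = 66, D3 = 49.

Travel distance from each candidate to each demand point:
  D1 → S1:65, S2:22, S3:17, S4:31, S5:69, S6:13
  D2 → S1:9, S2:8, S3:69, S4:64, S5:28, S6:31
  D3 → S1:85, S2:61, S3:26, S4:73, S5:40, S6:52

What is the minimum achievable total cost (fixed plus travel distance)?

Open {D1, D2}: assign each demand point to its cheapest open site.
  S1→D2 9, S2→D2 8, S3→D1 17, S4→D1 31, S5→D2 28, S6→D1 13
  travel distance 106, fixed 122 → total 228.
Compare {D1}: travel distance 217 + fixed 56 = 273.
Compare {D2}: travel distance 209 + fixed 66 = 275.
Compare {D1, D2, D3}: travel distance 106 + fixed 171 = 277.
All other subsets cost ≥ 273. Minimum total cost: 228.

228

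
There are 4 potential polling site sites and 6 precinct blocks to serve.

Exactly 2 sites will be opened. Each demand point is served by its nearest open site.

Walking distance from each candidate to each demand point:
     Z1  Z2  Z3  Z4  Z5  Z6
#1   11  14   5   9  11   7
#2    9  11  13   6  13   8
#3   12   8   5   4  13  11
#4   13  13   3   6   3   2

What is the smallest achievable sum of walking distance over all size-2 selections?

Open {#3, #4}.
  Z1→#3 12, Z2→#3 8, Z3→#4 3, Z4→#3 4, Z5→#4 3, Z6→#4 2  ⇒ total 32.
Compare {#2, #4}: total 34.
Compare {#1, #4}: total 38.
No size-2 selection does better; minimum is 32.

32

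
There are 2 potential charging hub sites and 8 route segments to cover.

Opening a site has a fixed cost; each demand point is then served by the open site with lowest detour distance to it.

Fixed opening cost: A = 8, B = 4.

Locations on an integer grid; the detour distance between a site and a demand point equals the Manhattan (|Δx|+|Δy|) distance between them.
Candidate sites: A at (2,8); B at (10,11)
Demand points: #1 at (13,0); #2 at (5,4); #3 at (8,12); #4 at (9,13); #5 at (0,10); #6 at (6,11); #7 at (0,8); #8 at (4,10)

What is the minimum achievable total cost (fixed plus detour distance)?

Open {A, B}: assign each demand point to its cheapest open site.
  #1→B 14, #2→A 7, #3→B 3, #4→B 3, #5→A 4, #6→B 4, #7→A 2, #8→A 4
  detour distance 41, fixed 12 → total 53.
Compare {B}: detour distance 67 + fixed 4 = 71.
Compare {A}: detour distance 65 + fixed 8 = 73.

53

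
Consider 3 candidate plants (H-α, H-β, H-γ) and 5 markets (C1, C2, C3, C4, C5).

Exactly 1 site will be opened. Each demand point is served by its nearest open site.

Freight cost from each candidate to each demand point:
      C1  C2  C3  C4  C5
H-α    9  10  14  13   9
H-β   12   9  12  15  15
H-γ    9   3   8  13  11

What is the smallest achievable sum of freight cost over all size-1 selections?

Open {H-γ}.
  C1→H-γ 9, C2→H-γ 3, C3→H-γ 8, C4→H-γ 13, C5→H-γ 11  ⇒ total 44.
Compare {H-α}: total 55.
Compare {H-β}: total 63.

44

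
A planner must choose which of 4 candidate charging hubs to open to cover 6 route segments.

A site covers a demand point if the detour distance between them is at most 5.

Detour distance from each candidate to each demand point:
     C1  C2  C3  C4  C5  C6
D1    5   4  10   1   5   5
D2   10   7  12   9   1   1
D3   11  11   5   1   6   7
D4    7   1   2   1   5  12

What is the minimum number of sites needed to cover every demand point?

2

Coverage sets (demand points within 5 of each site):
  D1: {C1, C2, C4, C5, C6}
  D2: {C5, C6}
  D3: {C3, C4}
  D4: {C2, C3, C4, C5}
No single site covers all 6 demand points.
But {D1, D3} covers everything, so the minimum is 2.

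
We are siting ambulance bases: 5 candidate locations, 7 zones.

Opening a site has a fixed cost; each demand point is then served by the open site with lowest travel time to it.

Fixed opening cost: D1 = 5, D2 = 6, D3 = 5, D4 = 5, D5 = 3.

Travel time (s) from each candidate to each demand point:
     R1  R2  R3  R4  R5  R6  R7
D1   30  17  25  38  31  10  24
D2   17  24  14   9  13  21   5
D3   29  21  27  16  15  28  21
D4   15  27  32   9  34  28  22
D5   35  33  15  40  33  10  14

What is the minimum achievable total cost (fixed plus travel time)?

96

Open {D1, D2}: assign each demand point to its cheapest open site.
  R1→D2 17, R2→D1 17, R3→D2 14, R4→D2 9, R5→D2 13, R6→D1 10, R7→D2 5
  travel time 85, fixed 11 → total 96.
Compare {D1, D2, D4}: travel time 83 + fixed 16 = 99.
Compare {D1, D2, D5}: travel time 85 + fixed 14 = 99.
Compare {D2, D5}: travel time 92 + fixed 9 = 101.
All other subsets cost ≥ 99. Minimum total cost: 96.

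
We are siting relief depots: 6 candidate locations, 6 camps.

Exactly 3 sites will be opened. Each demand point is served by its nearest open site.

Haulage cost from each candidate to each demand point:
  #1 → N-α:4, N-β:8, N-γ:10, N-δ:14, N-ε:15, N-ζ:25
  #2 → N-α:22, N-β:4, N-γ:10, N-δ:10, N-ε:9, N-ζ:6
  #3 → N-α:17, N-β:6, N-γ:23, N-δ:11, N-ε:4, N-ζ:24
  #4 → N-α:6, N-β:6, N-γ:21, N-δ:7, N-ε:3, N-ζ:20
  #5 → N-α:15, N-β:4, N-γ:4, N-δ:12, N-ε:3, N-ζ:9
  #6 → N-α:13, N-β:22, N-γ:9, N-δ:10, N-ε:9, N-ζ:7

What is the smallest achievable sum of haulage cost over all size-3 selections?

Open {#2, #4, #5}.
  N-α→#4 6, N-β→#2 4, N-γ→#5 4, N-δ→#4 7, N-ε→#4 3, N-ζ→#2 6  ⇒ total 30.
Compare {#1, #2, #5}: total 31.
Compare {#1, #4, #5}: total 31.
No size-3 selection does better; minimum is 30.

30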